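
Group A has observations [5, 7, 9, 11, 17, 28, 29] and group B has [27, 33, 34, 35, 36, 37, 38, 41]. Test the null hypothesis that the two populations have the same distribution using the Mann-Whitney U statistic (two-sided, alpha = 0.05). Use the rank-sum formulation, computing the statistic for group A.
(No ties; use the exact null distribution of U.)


Step 1: Combine and sort all 15 observations; assign midranks.
sorted (value, group): (5,X), (7,X), (9,X), (11,X), (17,X), (27,Y), (28,X), (29,X), (33,Y), (34,Y), (35,Y), (36,Y), (37,Y), (38,Y), (41,Y)
ranks: 5->1, 7->2, 9->3, 11->4, 17->5, 27->6, 28->7, 29->8, 33->9, 34->10, 35->11, 36->12, 37->13, 38->14, 41->15
Step 2: Rank sum for X: R1 = 1 + 2 + 3 + 4 + 5 + 7 + 8 = 30.
Step 3: U_X = R1 - n1(n1+1)/2 = 30 - 7*8/2 = 30 - 28 = 2.
       U_Y = n1*n2 - U_X = 56 - 2 = 54.
Step 4: No ties, so the exact null distribution of U (based on enumerating the C(15,7) = 6435 equally likely rank assignments) gives the two-sided p-value.
Step 5: p-value = 0.001243; compare to alpha = 0.05. reject H0.

U_X = 2, p = 0.001243, reject H0 at alpha = 0.05.


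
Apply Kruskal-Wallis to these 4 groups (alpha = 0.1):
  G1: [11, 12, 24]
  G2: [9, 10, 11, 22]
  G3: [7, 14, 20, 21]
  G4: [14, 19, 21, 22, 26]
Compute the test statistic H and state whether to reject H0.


Step 1: Combine all N = 16 observations and assign midranks.
sorted (value, group, rank): (7,G3,1), (9,G2,2), (10,G2,3), (11,G1,4.5), (11,G2,4.5), (12,G1,6), (14,G3,7.5), (14,G4,7.5), (19,G4,9), (20,G3,10), (21,G3,11.5), (21,G4,11.5), (22,G2,13.5), (22,G4,13.5), (24,G1,15), (26,G4,16)
Step 2: Sum ranks within each group.
R_1 = 25.5 (n_1 = 3)
R_2 = 23 (n_2 = 4)
R_3 = 30 (n_3 = 4)
R_4 = 57.5 (n_4 = 5)
Step 3: H = 12/(N(N+1)) * sum(R_i^2/n_i) - 3(N+1)
     = 12/(16*17) * (25.5^2/3 + 23^2/4 + 30^2/4 + 57.5^2/5) - 3*17
     = 0.044118 * 1235.25 - 51
     = 3.496324.
Step 4: Ties present; correction factor C = 1 - 24/(16^3 - 16) = 0.994118. Corrected H = 3.496324 / 0.994118 = 3.517012.
Step 5: Under H0, H ~ chi^2(3); p-value = 0.318562.
Step 6: alpha = 0.1. fail to reject H0.

H = 3.5170, df = 3, p = 0.318562, fail to reject H0.


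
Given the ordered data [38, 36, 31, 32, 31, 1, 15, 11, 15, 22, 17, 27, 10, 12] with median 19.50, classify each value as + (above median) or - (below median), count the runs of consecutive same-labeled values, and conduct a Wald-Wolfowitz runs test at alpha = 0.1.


Step 1: Compute median = 19.50; label A = above, B = below.
Labels in order: AAAAABBBBABABB  (n_A = 7, n_B = 7)
Step 2: Count runs R = 6.
Step 3: Under H0 (random ordering), E[R] = 2*n_A*n_B/(n_A+n_B) + 1 = 2*7*7/14 + 1 = 8.0000.
        Var[R] = 2*n_A*n_B*(2*n_A*n_B - n_A - n_B) / ((n_A+n_B)^2 * (n_A+n_B-1)) = 8232/2548 = 3.2308.
        SD[R] = 1.7974.
Step 4: Continuity-corrected z = (R + 0.5 - E[R]) / SD[R] = (6 + 0.5 - 8.0000) / 1.7974 = -0.8345.
Step 5: Two-sided p-value via normal approximation = 2*(1 - Phi(|z|)) = 0.403986.
Step 6: alpha = 0.1. fail to reject H0.

R = 6, z = -0.8345, p = 0.403986, fail to reject H0.


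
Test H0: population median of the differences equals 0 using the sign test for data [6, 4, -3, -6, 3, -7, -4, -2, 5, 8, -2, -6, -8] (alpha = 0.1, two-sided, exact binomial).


Step 1: Discard zero differences. Original n = 13; n_eff = number of nonzero differences = 13.
Nonzero differences (with sign): +6, +4, -3, -6, +3, -7, -4, -2, +5, +8, -2, -6, -8
Step 2: Count signs: positive = 5, negative = 8.
Step 3: Under H0: P(positive) = 0.5, so the number of positives S ~ Bin(13, 0.5).
Step 4: Two-sided exact p-value = sum of Bin(13,0.5) probabilities at or below the observed probability = 0.581055.
Step 5: alpha = 0.1. fail to reject H0.

n_eff = 13, pos = 5, neg = 8, p = 0.581055, fail to reject H0.


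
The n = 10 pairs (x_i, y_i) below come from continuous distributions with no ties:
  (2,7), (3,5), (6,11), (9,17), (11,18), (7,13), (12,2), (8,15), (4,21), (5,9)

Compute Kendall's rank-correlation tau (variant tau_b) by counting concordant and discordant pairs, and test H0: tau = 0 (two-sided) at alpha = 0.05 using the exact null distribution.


Step 1: Enumerate the 45 unordered pairs (i,j) with i<j and classify each by sign(x_j-x_i) * sign(y_j-y_i).
  (1,2):dx=+1,dy=-2->D; (1,3):dx=+4,dy=+4->C; (1,4):dx=+7,dy=+10->C; (1,5):dx=+9,dy=+11->C
  (1,6):dx=+5,dy=+6->C; (1,7):dx=+10,dy=-5->D; (1,8):dx=+6,dy=+8->C; (1,9):dx=+2,dy=+14->C
  (1,10):dx=+3,dy=+2->C; (2,3):dx=+3,dy=+6->C; (2,4):dx=+6,dy=+12->C; (2,5):dx=+8,dy=+13->C
  (2,6):dx=+4,dy=+8->C; (2,7):dx=+9,dy=-3->D; (2,8):dx=+5,dy=+10->C; (2,9):dx=+1,dy=+16->C
  (2,10):dx=+2,dy=+4->C; (3,4):dx=+3,dy=+6->C; (3,5):dx=+5,dy=+7->C; (3,6):dx=+1,dy=+2->C
  (3,7):dx=+6,dy=-9->D; (3,8):dx=+2,dy=+4->C; (3,9):dx=-2,dy=+10->D; (3,10):dx=-1,dy=-2->C
  (4,5):dx=+2,dy=+1->C; (4,6):dx=-2,dy=-4->C; (4,7):dx=+3,dy=-15->D; (4,8):dx=-1,dy=-2->C
  (4,9):dx=-5,dy=+4->D; (4,10):dx=-4,dy=-8->C; (5,6):dx=-4,dy=-5->C; (5,7):dx=+1,dy=-16->D
  (5,8):dx=-3,dy=-3->C; (5,9):dx=-7,dy=+3->D; (5,10):dx=-6,dy=-9->C; (6,7):dx=+5,dy=-11->D
  (6,8):dx=+1,dy=+2->C; (6,9):dx=-3,dy=+8->D; (6,10):dx=-2,dy=-4->C; (7,8):dx=-4,dy=+13->D
  (7,9):dx=-8,dy=+19->D; (7,10):dx=-7,dy=+7->D; (8,9):dx=-4,dy=+6->D; (8,10):dx=-3,dy=-6->C
  (9,10):dx=+1,dy=-12->D
Step 2: C = 29, D = 16, total pairs = 45.
Step 3: tau = (C - D)/(n(n-1)/2) = (29 - 16)/45 = 0.288889.
Step 4: Exact two-sided p-value (enumerate n! = 3628800 permutations of y under H0): p = 0.291248.
Step 5: alpha = 0.05. fail to reject H0.

tau_b = 0.2889 (C=29, D=16), p = 0.291248, fail to reject H0.


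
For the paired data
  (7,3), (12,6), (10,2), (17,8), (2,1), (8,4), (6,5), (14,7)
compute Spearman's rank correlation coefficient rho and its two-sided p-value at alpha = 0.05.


Step 1: Rank x and y separately (midranks; no ties here).
rank(x): 7->3, 12->6, 10->5, 17->8, 2->1, 8->4, 6->2, 14->7
rank(y): 3->3, 6->6, 2->2, 8->8, 1->1, 4->4, 5->5, 7->7
Step 2: d_i = R_x(i) - R_y(i); compute d_i^2.
  (3-3)^2=0, (6-6)^2=0, (5-2)^2=9, (8-8)^2=0, (1-1)^2=0, (4-4)^2=0, (2-5)^2=9, (7-7)^2=0
sum(d^2) = 18.
Step 3: rho = 1 - 6*18 / (8*(8^2 - 1)) = 1 - 108/504 = 0.785714.
Step 4: Under H0, t = rho * sqrt((n-2)/(1-rho^2)) = 3.1113 ~ t(6).
Step 5: Two-sided p-value from the t-distribution with 6 df = 0.020815.
Step 6: alpha = 0.05. reject H0.

rho = 0.7857, p = 0.020815, reject H0 at alpha = 0.05.


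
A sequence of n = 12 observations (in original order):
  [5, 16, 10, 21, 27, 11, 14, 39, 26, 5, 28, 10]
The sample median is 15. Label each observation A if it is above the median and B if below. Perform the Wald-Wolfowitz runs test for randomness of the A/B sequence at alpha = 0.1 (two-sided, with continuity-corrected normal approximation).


Step 1: Compute median = 15; label A = above, B = below.
Labels in order: BABAABBAABAB  (n_A = 6, n_B = 6)
Step 2: Count runs R = 9.
Step 3: Under H0 (random ordering), E[R] = 2*n_A*n_B/(n_A+n_B) + 1 = 2*6*6/12 + 1 = 7.0000.
        Var[R] = 2*n_A*n_B*(2*n_A*n_B - n_A - n_B) / ((n_A+n_B)^2 * (n_A+n_B-1)) = 4320/1584 = 2.7273.
        SD[R] = 1.6514.
Step 4: Continuity-corrected z = (R - 0.5 - E[R]) / SD[R] = (9 - 0.5 - 7.0000) / 1.6514 = 0.9083.
Step 5: Two-sided p-value via normal approximation = 2*(1 - Phi(|z|)) = 0.363722.
Step 6: alpha = 0.1. fail to reject H0.

R = 9, z = 0.9083, p = 0.363722, fail to reject H0.


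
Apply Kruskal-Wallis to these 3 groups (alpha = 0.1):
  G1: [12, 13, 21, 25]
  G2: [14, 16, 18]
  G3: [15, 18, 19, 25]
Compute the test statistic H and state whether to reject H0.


Step 1: Combine all N = 11 observations and assign midranks.
sorted (value, group, rank): (12,G1,1), (13,G1,2), (14,G2,3), (15,G3,4), (16,G2,5), (18,G2,6.5), (18,G3,6.5), (19,G3,8), (21,G1,9), (25,G1,10.5), (25,G3,10.5)
Step 2: Sum ranks within each group.
R_1 = 22.5 (n_1 = 4)
R_2 = 14.5 (n_2 = 3)
R_3 = 29 (n_3 = 4)
Step 3: H = 12/(N(N+1)) * sum(R_i^2/n_i) - 3(N+1)
     = 12/(11*12) * (22.5^2/4 + 14.5^2/3 + 29^2/4) - 3*12
     = 0.090909 * 406.896 - 36
     = 0.990530.
Step 4: Ties present; correction factor C = 1 - 12/(11^3 - 11) = 0.990909. Corrected H = 0.990530 / 0.990909 = 0.999618.
Step 5: Under H0, H ~ chi^2(2); p-value = 0.606647.
Step 6: alpha = 0.1. fail to reject H0.

H = 0.9996, df = 2, p = 0.606647, fail to reject H0.


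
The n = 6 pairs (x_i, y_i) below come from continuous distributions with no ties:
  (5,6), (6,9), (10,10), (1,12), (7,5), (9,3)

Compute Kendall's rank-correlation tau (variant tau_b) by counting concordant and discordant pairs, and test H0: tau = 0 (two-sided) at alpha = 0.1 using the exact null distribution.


Step 1: Enumerate the 15 unordered pairs (i,j) with i<j and classify each by sign(x_j-x_i) * sign(y_j-y_i).
  (1,2):dx=+1,dy=+3->C; (1,3):dx=+5,dy=+4->C; (1,4):dx=-4,dy=+6->D; (1,5):dx=+2,dy=-1->D
  (1,6):dx=+4,dy=-3->D; (2,3):dx=+4,dy=+1->C; (2,4):dx=-5,dy=+3->D; (2,5):dx=+1,dy=-4->D
  (2,6):dx=+3,dy=-6->D; (3,4):dx=-9,dy=+2->D; (3,5):dx=-3,dy=-5->C; (3,6):dx=-1,dy=-7->C
  (4,5):dx=+6,dy=-7->D; (4,6):dx=+8,dy=-9->D; (5,6):dx=+2,dy=-2->D
Step 2: C = 5, D = 10, total pairs = 15.
Step 3: tau = (C - D)/(n(n-1)/2) = (5 - 10)/15 = -0.333333.
Step 4: Exact two-sided p-value (enumerate n! = 720 permutations of y under H0): p = 0.469444.
Step 5: alpha = 0.1. fail to reject H0.

tau_b = -0.3333 (C=5, D=10), p = 0.469444, fail to reject H0.


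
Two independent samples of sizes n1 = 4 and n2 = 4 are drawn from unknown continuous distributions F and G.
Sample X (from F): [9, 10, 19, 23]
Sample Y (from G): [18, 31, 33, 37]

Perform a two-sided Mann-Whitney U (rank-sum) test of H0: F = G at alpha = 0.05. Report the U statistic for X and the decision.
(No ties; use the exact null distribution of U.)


Step 1: Combine and sort all 8 observations; assign midranks.
sorted (value, group): (9,X), (10,X), (18,Y), (19,X), (23,X), (31,Y), (33,Y), (37,Y)
ranks: 9->1, 10->2, 18->3, 19->4, 23->5, 31->6, 33->7, 37->8
Step 2: Rank sum for X: R1 = 1 + 2 + 4 + 5 = 12.
Step 3: U_X = R1 - n1(n1+1)/2 = 12 - 4*5/2 = 12 - 10 = 2.
       U_Y = n1*n2 - U_X = 16 - 2 = 14.
Step 4: No ties, so the exact null distribution of U (based on enumerating the C(8,4) = 70 equally likely rank assignments) gives the two-sided p-value.
Step 5: p-value = 0.114286; compare to alpha = 0.05. fail to reject H0.

U_X = 2, p = 0.114286, fail to reject H0 at alpha = 0.05.


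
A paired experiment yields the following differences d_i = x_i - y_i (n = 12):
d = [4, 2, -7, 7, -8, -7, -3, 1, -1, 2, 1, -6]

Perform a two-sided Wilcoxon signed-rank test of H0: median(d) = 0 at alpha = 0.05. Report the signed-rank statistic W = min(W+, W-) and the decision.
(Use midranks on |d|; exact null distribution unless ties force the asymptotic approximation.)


Step 1: Drop any zero differences (none here) and take |d_i|.
|d| = [4, 2, 7, 7, 8, 7, 3, 1, 1, 2, 1, 6]
Step 2: Midrank |d_i| (ties get averaged ranks).
ranks: |4|->7, |2|->4.5, |7|->10, |7|->10, |8|->12, |7|->10, |3|->6, |1|->2, |1|->2, |2|->4.5, |1|->2, |6|->8
Step 3: Attach original signs; sum ranks with positive sign and with negative sign.
W+ = 7 + 4.5 + 10 + 2 + 4.5 + 2 = 30
W- = 10 + 12 + 10 + 6 + 2 + 8 = 48
(Check: W+ + W- = 78 should equal n(n+1)/2 = 78.)
Step 4: Test statistic W = min(W+, W-) = 30.
Step 5: Ties in |d|, so use the tie-corrected normal approximation.
        E[W] = n(n+1)/4 = 12*13/4 = 39.
        Tie groups: |d|=1 (t=3), |d|=2 (t=2), |d|=7 (t=3); sum(t^3 - t) = 54.
        Var[W] = n(n+1)(2n+1)/24 - sum(t^3-t)/48 = 3900/24 - 54/48 = 161.375.
        z = (W - E[W]) / sqrt(Var[W]) = (30 - 39) / 12.7033 = -0.7085.
        Two-sided p = 2*Phi(z) = 0.478650.
Step 6: alpha = 0.05. fail to reject H0.

W+ = 30, W- = 48, W = min = 30, p = 0.478650, fail to reject H0.


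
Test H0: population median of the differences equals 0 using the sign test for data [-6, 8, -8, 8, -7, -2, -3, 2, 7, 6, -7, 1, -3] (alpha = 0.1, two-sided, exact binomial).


Step 1: Discard zero differences. Original n = 13; n_eff = number of nonzero differences = 13.
Nonzero differences (with sign): -6, +8, -8, +8, -7, -2, -3, +2, +7, +6, -7, +1, -3
Step 2: Count signs: positive = 6, negative = 7.
Step 3: Under H0: P(positive) = 0.5, so the number of positives S ~ Bin(13, 0.5).
Step 4: Two-sided exact p-value = sum of Bin(13,0.5) probabilities at or below the observed probability = 1.000000.
Step 5: alpha = 0.1. fail to reject H0.

n_eff = 13, pos = 6, neg = 7, p = 1.000000, fail to reject H0.


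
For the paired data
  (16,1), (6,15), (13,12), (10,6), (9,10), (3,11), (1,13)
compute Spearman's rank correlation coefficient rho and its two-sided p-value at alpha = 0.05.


Step 1: Rank x and y separately (midranks; no ties here).
rank(x): 16->7, 6->3, 13->6, 10->5, 9->4, 3->2, 1->1
rank(y): 1->1, 15->7, 12->5, 6->2, 10->3, 11->4, 13->6
Step 2: d_i = R_x(i) - R_y(i); compute d_i^2.
  (7-1)^2=36, (3-7)^2=16, (6-5)^2=1, (5-2)^2=9, (4-3)^2=1, (2-4)^2=4, (1-6)^2=25
sum(d^2) = 92.
Step 3: rho = 1 - 6*92 / (7*(7^2 - 1)) = 1 - 552/336 = -0.642857.
Step 4: Under H0, t = rho * sqrt((n-2)/(1-rho^2)) = -1.8766 ~ t(5).
Step 5: Two-sided p-value from the t-distribution with 5 df = 0.119392.
Step 6: alpha = 0.05. fail to reject H0.

rho = -0.6429, p = 0.119392, fail to reject H0 at alpha = 0.05.


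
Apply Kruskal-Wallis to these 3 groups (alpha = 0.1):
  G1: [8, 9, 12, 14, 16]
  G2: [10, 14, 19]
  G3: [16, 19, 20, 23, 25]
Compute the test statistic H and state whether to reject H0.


Step 1: Combine all N = 13 observations and assign midranks.
sorted (value, group, rank): (8,G1,1), (9,G1,2), (10,G2,3), (12,G1,4), (14,G1,5.5), (14,G2,5.5), (16,G1,7.5), (16,G3,7.5), (19,G2,9.5), (19,G3,9.5), (20,G3,11), (23,G3,12), (25,G3,13)
Step 2: Sum ranks within each group.
R_1 = 20 (n_1 = 5)
R_2 = 18 (n_2 = 3)
R_3 = 53 (n_3 = 5)
Step 3: H = 12/(N(N+1)) * sum(R_i^2/n_i) - 3(N+1)
     = 12/(13*14) * (20^2/5 + 18^2/3 + 53^2/5) - 3*14
     = 0.065934 * 749.8 - 42
     = 7.437363.
Step 4: Ties present; correction factor C = 1 - 18/(13^3 - 13) = 0.991758. Corrected H = 7.437363 / 0.991758 = 7.499169.
Step 5: Under H0, H ~ chi^2(2); p-value = 0.023528.
Step 6: alpha = 0.1. reject H0.

H = 7.4992, df = 2, p = 0.023528, reject H0.


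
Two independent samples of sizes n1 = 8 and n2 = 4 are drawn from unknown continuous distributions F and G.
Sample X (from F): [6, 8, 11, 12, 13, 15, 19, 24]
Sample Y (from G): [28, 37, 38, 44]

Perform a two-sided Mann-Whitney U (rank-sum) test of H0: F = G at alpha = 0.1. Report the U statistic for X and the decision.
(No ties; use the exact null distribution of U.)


Step 1: Combine and sort all 12 observations; assign midranks.
sorted (value, group): (6,X), (8,X), (11,X), (12,X), (13,X), (15,X), (19,X), (24,X), (28,Y), (37,Y), (38,Y), (44,Y)
ranks: 6->1, 8->2, 11->3, 12->4, 13->5, 15->6, 19->7, 24->8, 28->9, 37->10, 38->11, 44->12
Step 2: Rank sum for X: R1 = 1 + 2 + 3 + 4 + 5 + 6 + 7 + 8 = 36.
Step 3: U_X = R1 - n1(n1+1)/2 = 36 - 8*9/2 = 36 - 36 = 0.
       U_Y = n1*n2 - U_X = 32 - 0 = 32.
Step 4: No ties, so the exact null distribution of U (based on enumerating the C(12,8) = 495 equally likely rank assignments) gives the two-sided p-value.
Step 5: p-value = 0.004040; compare to alpha = 0.1. reject H0.

U_X = 0, p = 0.004040, reject H0 at alpha = 0.1.


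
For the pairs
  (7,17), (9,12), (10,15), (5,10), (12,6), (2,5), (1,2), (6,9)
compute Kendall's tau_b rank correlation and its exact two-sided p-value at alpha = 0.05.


Step 1: Enumerate the 28 unordered pairs (i,j) with i<j and classify each by sign(x_j-x_i) * sign(y_j-y_i).
  (1,2):dx=+2,dy=-5->D; (1,3):dx=+3,dy=-2->D; (1,4):dx=-2,dy=-7->C; (1,5):dx=+5,dy=-11->D
  (1,6):dx=-5,dy=-12->C; (1,7):dx=-6,dy=-15->C; (1,8):dx=-1,dy=-8->C; (2,3):dx=+1,dy=+3->C
  (2,4):dx=-4,dy=-2->C; (2,5):dx=+3,dy=-6->D; (2,6):dx=-7,dy=-7->C; (2,7):dx=-8,dy=-10->C
  (2,8):dx=-3,dy=-3->C; (3,4):dx=-5,dy=-5->C; (3,5):dx=+2,dy=-9->D; (3,6):dx=-8,dy=-10->C
  (3,7):dx=-9,dy=-13->C; (3,8):dx=-4,dy=-6->C; (4,5):dx=+7,dy=-4->D; (4,6):dx=-3,dy=-5->C
  (4,7):dx=-4,dy=-8->C; (4,8):dx=+1,dy=-1->D; (5,6):dx=-10,dy=-1->C; (5,7):dx=-11,dy=-4->C
  (5,8):dx=-6,dy=+3->D; (6,7):dx=-1,dy=-3->C; (6,8):dx=+4,dy=+4->C; (7,8):dx=+5,dy=+7->C
Step 2: C = 20, D = 8, total pairs = 28.
Step 3: tau = (C - D)/(n(n-1)/2) = (20 - 8)/28 = 0.428571.
Step 4: Exact two-sided p-value (enumerate n! = 40320 permutations of y under H0): p = 0.178869.
Step 5: alpha = 0.05. fail to reject H0.

tau_b = 0.4286 (C=20, D=8), p = 0.178869, fail to reject H0.


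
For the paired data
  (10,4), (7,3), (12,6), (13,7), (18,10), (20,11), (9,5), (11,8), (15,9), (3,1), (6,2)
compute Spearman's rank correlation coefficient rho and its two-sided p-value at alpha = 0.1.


Step 1: Rank x and y separately (midranks; no ties here).
rank(x): 10->5, 7->3, 12->7, 13->8, 18->10, 20->11, 9->4, 11->6, 15->9, 3->1, 6->2
rank(y): 4->4, 3->3, 6->6, 7->7, 10->10, 11->11, 5->5, 8->8, 9->9, 1->1, 2->2
Step 2: d_i = R_x(i) - R_y(i); compute d_i^2.
  (5-4)^2=1, (3-3)^2=0, (7-6)^2=1, (8-7)^2=1, (10-10)^2=0, (11-11)^2=0, (4-5)^2=1, (6-8)^2=4, (9-9)^2=0, (1-1)^2=0, (2-2)^2=0
sum(d^2) = 8.
Step 3: rho = 1 - 6*8 / (11*(11^2 - 1)) = 1 - 48/1320 = 0.963636.
Step 4: Under H0, t = rho * sqrt((n-2)/(1-rho^2)) = 10.8186 ~ t(9).
Step 5: Two-sided p-value from the t-distribution with 9 df = 0.000002.
Step 6: alpha = 0.1. reject H0.

rho = 0.9636, p = 0.000002, reject H0 at alpha = 0.1.


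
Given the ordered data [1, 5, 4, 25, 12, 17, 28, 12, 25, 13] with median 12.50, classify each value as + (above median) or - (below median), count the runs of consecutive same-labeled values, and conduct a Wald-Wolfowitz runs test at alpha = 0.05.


Step 1: Compute median = 12.50; label A = above, B = below.
Labels in order: BBBABAABAA  (n_A = 5, n_B = 5)
Step 2: Count runs R = 6.
Step 3: Under H0 (random ordering), E[R] = 2*n_A*n_B/(n_A+n_B) + 1 = 2*5*5/10 + 1 = 6.0000.
        Var[R] = 2*n_A*n_B*(2*n_A*n_B - n_A - n_B) / ((n_A+n_B)^2 * (n_A+n_B-1)) = 2000/900 = 2.2222.
        SD[R] = 1.4907.
Step 4: R = E[R], so z = 0 with no continuity correction.
Step 5: Two-sided p-value via normal approximation = 2*(1 - Phi(|z|)) = 1.000000.
Step 6: alpha = 0.05. fail to reject H0.

R = 6, z = 0.0000, p = 1.000000, fail to reject H0.


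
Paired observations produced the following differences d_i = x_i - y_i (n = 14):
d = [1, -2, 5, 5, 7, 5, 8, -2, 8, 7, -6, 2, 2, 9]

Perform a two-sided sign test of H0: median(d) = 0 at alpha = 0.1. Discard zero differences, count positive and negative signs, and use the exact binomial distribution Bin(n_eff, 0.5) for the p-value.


Step 1: Discard zero differences. Original n = 14; n_eff = number of nonzero differences = 14.
Nonzero differences (with sign): +1, -2, +5, +5, +7, +5, +8, -2, +8, +7, -6, +2, +2, +9
Step 2: Count signs: positive = 11, negative = 3.
Step 3: Under H0: P(positive) = 0.5, so the number of positives S ~ Bin(14, 0.5).
Step 4: Two-sided exact p-value = sum of Bin(14,0.5) probabilities at or below the observed probability = 0.057373.
Step 5: alpha = 0.1. reject H0.

n_eff = 14, pos = 11, neg = 3, p = 0.057373, reject H0.


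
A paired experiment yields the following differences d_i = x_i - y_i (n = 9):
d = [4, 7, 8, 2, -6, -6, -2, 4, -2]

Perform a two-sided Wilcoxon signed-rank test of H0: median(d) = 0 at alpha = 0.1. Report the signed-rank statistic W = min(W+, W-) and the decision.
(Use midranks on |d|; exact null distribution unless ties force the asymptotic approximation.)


Step 1: Drop any zero differences (none here) and take |d_i|.
|d| = [4, 7, 8, 2, 6, 6, 2, 4, 2]
Step 2: Midrank |d_i| (ties get averaged ranks).
ranks: |4|->4.5, |7|->8, |8|->9, |2|->2, |6|->6.5, |6|->6.5, |2|->2, |4|->4.5, |2|->2
Step 3: Attach original signs; sum ranks with positive sign and with negative sign.
W+ = 4.5 + 8 + 9 + 2 + 4.5 = 28
W- = 6.5 + 6.5 + 2 + 2 = 17
(Check: W+ + W- = 45 should equal n(n+1)/2 = 45.)
Step 4: Test statistic W = min(W+, W-) = 17.
Step 5: Ties in |d|, so use the tie-corrected normal approximation.
        E[W] = n(n+1)/4 = 9*10/4 = 22.5.
        Tie groups: |d|=2 (t=3), |d|=4 (t=2), |d|=6 (t=2); sum(t^3 - t) = 36.
        Var[W] = n(n+1)(2n+1)/24 - sum(t^3-t)/48 = 1710/24 - 36/48 = 70.5.
        z = (W - E[W]) / sqrt(Var[W]) = (17 - 22.5) / 8.3964 = -0.6550.
        Two-sided p = 2*Phi(z) = 0.512442.
Step 6: alpha = 0.1. fail to reject H0.

W+ = 28, W- = 17, W = min = 17, p = 0.512442, fail to reject H0.


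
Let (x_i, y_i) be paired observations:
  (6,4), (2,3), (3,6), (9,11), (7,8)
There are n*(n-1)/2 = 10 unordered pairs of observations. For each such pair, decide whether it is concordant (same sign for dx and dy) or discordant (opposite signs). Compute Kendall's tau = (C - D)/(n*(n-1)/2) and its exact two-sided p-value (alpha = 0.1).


Step 1: Enumerate the 10 unordered pairs (i,j) with i<j and classify each by sign(x_j-x_i) * sign(y_j-y_i).
  (1,2):dx=-4,dy=-1->C; (1,3):dx=-3,dy=+2->D; (1,4):dx=+3,dy=+7->C; (1,5):dx=+1,dy=+4->C
  (2,3):dx=+1,dy=+3->C; (2,4):dx=+7,dy=+8->C; (2,5):dx=+5,dy=+5->C; (3,4):dx=+6,dy=+5->C
  (3,5):dx=+4,dy=+2->C; (4,5):dx=-2,dy=-3->C
Step 2: C = 9, D = 1, total pairs = 10.
Step 3: tau = (C - D)/(n(n-1)/2) = (9 - 1)/10 = 0.800000.
Step 4: Exact two-sided p-value (enumerate n! = 120 permutations of y under H0): p = 0.083333.
Step 5: alpha = 0.1. reject H0.

tau_b = 0.8000 (C=9, D=1), p = 0.083333, reject H0.


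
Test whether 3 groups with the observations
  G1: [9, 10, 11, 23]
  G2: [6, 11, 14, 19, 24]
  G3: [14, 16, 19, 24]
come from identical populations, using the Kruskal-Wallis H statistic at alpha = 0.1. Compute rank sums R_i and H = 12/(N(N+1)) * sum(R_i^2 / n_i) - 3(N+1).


Step 1: Combine all N = 13 observations and assign midranks.
sorted (value, group, rank): (6,G2,1), (9,G1,2), (10,G1,3), (11,G1,4.5), (11,G2,4.5), (14,G2,6.5), (14,G3,6.5), (16,G3,8), (19,G2,9.5), (19,G3,9.5), (23,G1,11), (24,G2,12.5), (24,G3,12.5)
Step 2: Sum ranks within each group.
R_1 = 20.5 (n_1 = 4)
R_2 = 34 (n_2 = 5)
R_3 = 36.5 (n_3 = 4)
Step 3: H = 12/(N(N+1)) * sum(R_i^2/n_i) - 3(N+1)
     = 12/(13*14) * (20.5^2/4 + 34^2/5 + 36.5^2/4) - 3*14
     = 0.065934 * 669.325 - 42
     = 2.131319.
Step 4: Ties present; correction factor C = 1 - 24/(13^3 - 13) = 0.989011. Corrected H = 2.131319 / 0.989011 = 2.155000.
Step 5: Under H0, H ~ chi^2(2); p-value = 0.340446.
Step 6: alpha = 0.1. fail to reject H0.

H = 2.1550, df = 2, p = 0.340446, fail to reject H0.


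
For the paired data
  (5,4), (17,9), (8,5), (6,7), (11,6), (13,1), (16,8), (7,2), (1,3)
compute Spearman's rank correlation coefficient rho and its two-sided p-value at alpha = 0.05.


Step 1: Rank x and y separately (midranks; no ties here).
rank(x): 5->2, 17->9, 8->5, 6->3, 11->6, 13->7, 16->8, 7->4, 1->1
rank(y): 4->4, 9->9, 5->5, 7->7, 6->6, 1->1, 8->8, 2->2, 3->3
Step 2: d_i = R_x(i) - R_y(i); compute d_i^2.
  (2-4)^2=4, (9-9)^2=0, (5-5)^2=0, (3-7)^2=16, (6-6)^2=0, (7-1)^2=36, (8-8)^2=0, (4-2)^2=4, (1-3)^2=4
sum(d^2) = 64.
Step 3: rho = 1 - 6*64 / (9*(9^2 - 1)) = 1 - 384/720 = 0.466667.
Step 4: Under H0, t = rho * sqrt((n-2)/(1-rho^2)) = 1.3960 ~ t(7).
Step 5: Two-sided p-value from the t-distribution with 7 df = 0.205386.
Step 6: alpha = 0.05. fail to reject H0.

rho = 0.4667, p = 0.205386, fail to reject H0 at alpha = 0.05.


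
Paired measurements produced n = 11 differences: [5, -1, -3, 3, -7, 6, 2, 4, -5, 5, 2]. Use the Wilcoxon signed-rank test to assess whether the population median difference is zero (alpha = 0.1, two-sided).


Step 1: Drop any zero differences (none here) and take |d_i|.
|d| = [5, 1, 3, 3, 7, 6, 2, 4, 5, 5, 2]
Step 2: Midrank |d_i| (ties get averaged ranks).
ranks: |5|->8, |1|->1, |3|->4.5, |3|->4.5, |7|->11, |6|->10, |2|->2.5, |4|->6, |5|->8, |5|->8, |2|->2.5
Step 3: Attach original signs; sum ranks with positive sign and with negative sign.
W+ = 8 + 4.5 + 10 + 2.5 + 6 + 8 + 2.5 = 41.5
W- = 1 + 4.5 + 11 + 8 = 24.5
(Check: W+ + W- = 66 should equal n(n+1)/2 = 66.)
Step 4: Test statistic W = min(W+, W-) = 24.5.
Step 5: Ties in |d|, so use the tie-corrected normal approximation.
        E[W] = n(n+1)/4 = 11*12/4 = 33.
        Tie groups: |d|=2 (t=2), |d|=3 (t=2), |d|=5 (t=3); sum(t^3 - t) = 36.
        Var[W] = n(n+1)(2n+1)/24 - sum(t^3-t)/48 = 3036/24 - 36/48 = 125.75.
        z = (W - E[W]) / sqrt(Var[W]) = (24.5 - 33) / 11.2138 = -0.7580.
        Two-sided p = 2*Phi(z) = 0.448455.
Step 6: alpha = 0.1. fail to reject H0.

W+ = 41.5, W- = 24.5, W = min = 24.5, p = 0.448455, fail to reject H0.


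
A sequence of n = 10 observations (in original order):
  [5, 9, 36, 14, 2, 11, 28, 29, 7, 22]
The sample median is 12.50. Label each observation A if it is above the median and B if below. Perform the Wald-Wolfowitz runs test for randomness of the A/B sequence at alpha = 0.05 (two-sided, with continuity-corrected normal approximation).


Step 1: Compute median = 12.50; label A = above, B = below.
Labels in order: BBAABBAABA  (n_A = 5, n_B = 5)
Step 2: Count runs R = 6.
Step 3: Under H0 (random ordering), E[R] = 2*n_A*n_B/(n_A+n_B) + 1 = 2*5*5/10 + 1 = 6.0000.
        Var[R] = 2*n_A*n_B*(2*n_A*n_B - n_A - n_B) / ((n_A+n_B)^2 * (n_A+n_B-1)) = 2000/900 = 2.2222.
        SD[R] = 1.4907.
Step 4: R = E[R], so z = 0 with no continuity correction.
Step 5: Two-sided p-value via normal approximation = 2*(1 - Phi(|z|)) = 1.000000.
Step 6: alpha = 0.05. fail to reject H0.

R = 6, z = 0.0000, p = 1.000000, fail to reject H0.


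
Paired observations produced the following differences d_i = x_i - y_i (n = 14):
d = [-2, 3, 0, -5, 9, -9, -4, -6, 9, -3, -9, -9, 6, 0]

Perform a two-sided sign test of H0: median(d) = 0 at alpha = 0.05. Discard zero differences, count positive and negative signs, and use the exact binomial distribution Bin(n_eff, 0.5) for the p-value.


Step 1: Discard zero differences. Original n = 14; n_eff = number of nonzero differences = 12.
Nonzero differences (with sign): -2, +3, -5, +9, -9, -4, -6, +9, -3, -9, -9, +6
Step 2: Count signs: positive = 4, negative = 8.
Step 3: Under H0: P(positive) = 0.5, so the number of positives S ~ Bin(12, 0.5).
Step 4: Two-sided exact p-value = sum of Bin(12,0.5) probabilities at or below the observed probability = 0.387695.
Step 5: alpha = 0.05. fail to reject H0.

n_eff = 12, pos = 4, neg = 8, p = 0.387695, fail to reject H0.


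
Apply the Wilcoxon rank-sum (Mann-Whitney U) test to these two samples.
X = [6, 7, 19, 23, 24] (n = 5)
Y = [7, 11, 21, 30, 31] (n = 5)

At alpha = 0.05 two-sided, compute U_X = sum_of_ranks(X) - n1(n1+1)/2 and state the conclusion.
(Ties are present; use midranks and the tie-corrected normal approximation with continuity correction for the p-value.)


Step 1: Combine and sort all 10 observations; assign midranks.
sorted (value, group): (6,X), (7,X), (7,Y), (11,Y), (19,X), (21,Y), (23,X), (24,X), (30,Y), (31,Y)
ranks: 6->1, 7->2.5, 7->2.5, 11->4, 19->5, 21->6, 23->7, 24->8, 30->9, 31->10
Step 2: Rank sum for X: R1 = 1 + 2.5 + 5 + 7 + 8 = 23.5.
Step 3: U_X = R1 - n1(n1+1)/2 = 23.5 - 5*6/2 = 23.5 - 15 = 8.5.
       U_Y = n1*n2 - U_X = 25 - 8.5 = 16.5.
Step 4: Ties are present, so use the tie-corrected normal approximation (with continuity correction) for the p-value.
Step 5: p-value = 0.463344; compare to alpha = 0.05. fail to reject H0.

U_X = 8.5, p = 0.463344, fail to reject H0 at alpha = 0.05.


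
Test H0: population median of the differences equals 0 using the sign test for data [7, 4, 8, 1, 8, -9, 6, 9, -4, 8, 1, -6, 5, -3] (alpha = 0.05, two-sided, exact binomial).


Step 1: Discard zero differences. Original n = 14; n_eff = number of nonzero differences = 14.
Nonzero differences (with sign): +7, +4, +8, +1, +8, -9, +6, +9, -4, +8, +1, -6, +5, -3
Step 2: Count signs: positive = 10, negative = 4.
Step 3: Under H0: P(positive) = 0.5, so the number of positives S ~ Bin(14, 0.5).
Step 4: Two-sided exact p-value = sum of Bin(14,0.5) probabilities at or below the observed probability = 0.179565.
Step 5: alpha = 0.05. fail to reject H0.

n_eff = 14, pos = 10, neg = 4, p = 0.179565, fail to reject H0.


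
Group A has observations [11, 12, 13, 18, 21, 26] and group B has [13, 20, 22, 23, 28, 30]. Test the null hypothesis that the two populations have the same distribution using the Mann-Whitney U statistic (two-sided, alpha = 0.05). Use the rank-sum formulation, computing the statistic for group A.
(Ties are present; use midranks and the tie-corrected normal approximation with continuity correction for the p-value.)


Step 1: Combine and sort all 12 observations; assign midranks.
sorted (value, group): (11,X), (12,X), (13,X), (13,Y), (18,X), (20,Y), (21,X), (22,Y), (23,Y), (26,X), (28,Y), (30,Y)
ranks: 11->1, 12->2, 13->3.5, 13->3.5, 18->5, 20->6, 21->7, 22->8, 23->9, 26->10, 28->11, 30->12
Step 2: Rank sum for X: R1 = 1 + 2 + 3.5 + 5 + 7 + 10 = 28.5.
Step 3: U_X = R1 - n1(n1+1)/2 = 28.5 - 6*7/2 = 28.5 - 21 = 7.5.
       U_Y = n1*n2 - U_X = 36 - 7.5 = 28.5.
Step 4: Ties are present, so use the tie-corrected normal approximation (with continuity correction) for the p-value.
Step 5: p-value = 0.108695; compare to alpha = 0.05. fail to reject H0.

U_X = 7.5, p = 0.108695, fail to reject H0 at alpha = 0.05.


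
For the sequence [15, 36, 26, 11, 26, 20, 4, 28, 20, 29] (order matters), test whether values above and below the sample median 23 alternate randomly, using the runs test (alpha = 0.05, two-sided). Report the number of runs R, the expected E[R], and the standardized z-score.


Step 1: Compute median = 23; label A = above, B = below.
Labels in order: BAABABBABA  (n_A = 5, n_B = 5)
Step 2: Count runs R = 8.
Step 3: Under H0 (random ordering), E[R] = 2*n_A*n_B/(n_A+n_B) + 1 = 2*5*5/10 + 1 = 6.0000.
        Var[R] = 2*n_A*n_B*(2*n_A*n_B - n_A - n_B) / ((n_A+n_B)^2 * (n_A+n_B-1)) = 2000/900 = 2.2222.
        SD[R] = 1.4907.
Step 4: Continuity-corrected z = (R - 0.5 - E[R]) / SD[R] = (8 - 0.5 - 6.0000) / 1.4907 = 1.0062.
Step 5: Two-sided p-value via normal approximation = 2*(1 - Phi(|z|)) = 0.314305.
Step 6: alpha = 0.05. fail to reject H0.

R = 8, z = 1.0062, p = 0.314305, fail to reject H0.


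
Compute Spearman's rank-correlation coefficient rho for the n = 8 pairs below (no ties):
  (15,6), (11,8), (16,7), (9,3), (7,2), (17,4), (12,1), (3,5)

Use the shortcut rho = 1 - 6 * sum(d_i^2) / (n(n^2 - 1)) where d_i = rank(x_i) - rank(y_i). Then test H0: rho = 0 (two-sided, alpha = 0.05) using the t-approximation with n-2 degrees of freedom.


Step 1: Rank x and y separately (midranks; no ties here).
rank(x): 15->6, 11->4, 16->7, 9->3, 7->2, 17->8, 12->5, 3->1
rank(y): 6->6, 8->8, 7->7, 3->3, 2->2, 4->4, 1->1, 5->5
Step 2: d_i = R_x(i) - R_y(i); compute d_i^2.
  (6-6)^2=0, (4-8)^2=16, (7-7)^2=0, (3-3)^2=0, (2-2)^2=0, (8-4)^2=16, (5-1)^2=16, (1-5)^2=16
sum(d^2) = 64.
Step 3: rho = 1 - 6*64 / (8*(8^2 - 1)) = 1 - 384/504 = 0.238095.
Step 4: Under H0, t = rho * sqrt((n-2)/(1-rho^2)) = 0.6005 ~ t(6).
Step 5: Two-sided p-value from the t-distribution with 6 df = 0.570156.
Step 6: alpha = 0.05. fail to reject H0.

rho = 0.2381, p = 0.570156, fail to reject H0 at alpha = 0.05.


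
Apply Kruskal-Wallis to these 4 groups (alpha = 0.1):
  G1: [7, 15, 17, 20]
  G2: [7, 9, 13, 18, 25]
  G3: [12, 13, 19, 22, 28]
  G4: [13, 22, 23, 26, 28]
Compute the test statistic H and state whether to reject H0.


Step 1: Combine all N = 19 observations and assign midranks.
sorted (value, group, rank): (7,G1,1.5), (7,G2,1.5), (9,G2,3), (12,G3,4), (13,G2,6), (13,G3,6), (13,G4,6), (15,G1,8), (17,G1,9), (18,G2,10), (19,G3,11), (20,G1,12), (22,G3,13.5), (22,G4,13.5), (23,G4,15), (25,G2,16), (26,G4,17), (28,G3,18.5), (28,G4,18.5)
Step 2: Sum ranks within each group.
R_1 = 30.5 (n_1 = 4)
R_2 = 36.5 (n_2 = 5)
R_3 = 53 (n_3 = 5)
R_4 = 70 (n_4 = 5)
Step 3: H = 12/(N(N+1)) * sum(R_i^2/n_i) - 3(N+1)
     = 12/(19*20) * (30.5^2/4 + 36.5^2/5 + 53^2/5 + 70^2/5) - 3*20
     = 0.031579 * 2040.81 - 60
     = 4.446711.
Step 4: Ties present; correction factor C = 1 - 42/(19^3 - 19) = 0.993860. Corrected H = 4.446711 / 0.993860 = 4.474184.
Step 5: Under H0, H ~ chi^2(3); p-value = 0.214605.
Step 6: alpha = 0.1. fail to reject H0.

H = 4.4742, df = 3, p = 0.214605, fail to reject H0.


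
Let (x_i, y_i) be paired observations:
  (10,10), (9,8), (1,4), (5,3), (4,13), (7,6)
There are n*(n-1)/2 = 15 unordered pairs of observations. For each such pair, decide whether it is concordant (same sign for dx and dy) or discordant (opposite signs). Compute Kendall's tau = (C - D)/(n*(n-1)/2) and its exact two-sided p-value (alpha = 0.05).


Step 1: Enumerate the 15 unordered pairs (i,j) with i<j and classify each by sign(x_j-x_i) * sign(y_j-y_i).
  (1,2):dx=-1,dy=-2->C; (1,3):dx=-9,dy=-6->C; (1,4):dx=-5,dy=-7->C; (1,5):dx=-6,dy=+3->D
  (1,6):dx=-3,dy=-4->C; (2,3):dx=-8,dy=-4->C; (2,4):dx=-4,dy=-5->C; (2,5):dx=-5,dy=+5->D
  (2,6):dx=-2,dy=-2->C; (3,4):dx=+4,dy=-1->D; (3,5):dx=+3,dy=+9->C; (3,6):dx=+6,dy=+2->C
  (4,5):dx=-1,dy=+10->D; (4,6):dx=+2,dy=+3->C; (5,6):dx=+3,dy=-7->D
Step 2: C = 10, D = 5, total pairs = 15.
Step 3: tau = (C - D)/(n(n-1)/2) = (10 - 5)/15 = 0.333333.
Step 4: Exact two-sided p-value (enumerate n! = 720 permutations of y under H0): p = 0.469444.
Step 5: alpha = 0.05. fail to reject H0.

tau_b = 0.3333 (C=10, D=5), p = 0.469444, fail to reject H0.


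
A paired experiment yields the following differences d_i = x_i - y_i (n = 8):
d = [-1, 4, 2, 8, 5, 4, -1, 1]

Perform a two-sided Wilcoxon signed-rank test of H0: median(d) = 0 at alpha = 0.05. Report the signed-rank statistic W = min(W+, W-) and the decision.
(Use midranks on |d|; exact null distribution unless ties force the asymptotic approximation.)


Step 1: Drop any zero differences (none here) and take |d_i|.
|d| = [1, 4, 2, 8, 5, 4, 1, 1]
Step 2: Midrank |d_i| (ties get averaged ranks).
ranks: |1|->2, |4|->5.5, |2|->4, |8|->8, |5|->7, |4|->5.5, |1|->2, |1|->2
Step 3: Attach original signs; sum ranks with positive sign and with negative sign.
W+ = 5.5 + 4 + 8 + 7 + 5.5 + 2 = 32
W- = 2 + 2 = 4
(Check: W+ + W- = 36 should equal n(n+1)/2 = 36.)
Step 4: Test statistic W = min(W+, W-) = 4.
Step 5: Ties in |d|, so use the tie-corrected normal approximation.
        E[W] = n(n+1)/4 = 8*9/4 = 18.
        Tie groups: |d|=1 (t=3), |d|=4 (t=2); sum(t^3 - t) = 30.
        Var[W] = n(n+1)(2n+1)/24 - sum(t^3-t)/48 = 1224/24 - 30/48 = 50.375.
        z = (W - E[W]) / sqrt(Var[W]) = (4 - 18) / 7.0975 = -1.9725.
        Two-sided p = 2*Phi(z) = 0.048551.
Step 6: alpha = 0.05. reject H0.

W+ = 32, W- = 4, W = min = 4, p = 0.048551, reject H0.


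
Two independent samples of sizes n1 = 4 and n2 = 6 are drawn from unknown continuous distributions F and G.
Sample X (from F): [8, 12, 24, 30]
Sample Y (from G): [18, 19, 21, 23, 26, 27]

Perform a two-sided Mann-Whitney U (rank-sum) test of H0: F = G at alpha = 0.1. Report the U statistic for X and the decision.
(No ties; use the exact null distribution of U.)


Step 1: Combine and sort all 10 observations; assign midranks.
sorted (value, group): (8,X), (12,X), (18,Y), (19,Y), (21,Y), (23,Y), (24,X), (26,Y), (27,Y), (30,X)
ranks: 8->1, 12->2, 18->3, 19->4, 21->5, 23->6, 24->7, 26->8, 27->9, 30->10
Step 2: Rank sum for X: R1 = 1 + 2 + 7 + 10 = 20.
Step 3: U_X = R1 - n1(n1+1)/2 = 20 - 4*5/2 = 20 - 10 = 10.
       U_Y = n1*n2 - U_X = 24 - 10 = 14.
Step 4: No ties, so the exact null distribution of U (based on enumerating the C(10,4) = 210 equally likely rank assignments) gives the two-sided p-value.
Step 5: p-value = 0.761905; compare to alpha = 0.1. fail to reject H0.

U_X = 10, p = 0.761905, fail to reject H0 at alpha = 0.1.


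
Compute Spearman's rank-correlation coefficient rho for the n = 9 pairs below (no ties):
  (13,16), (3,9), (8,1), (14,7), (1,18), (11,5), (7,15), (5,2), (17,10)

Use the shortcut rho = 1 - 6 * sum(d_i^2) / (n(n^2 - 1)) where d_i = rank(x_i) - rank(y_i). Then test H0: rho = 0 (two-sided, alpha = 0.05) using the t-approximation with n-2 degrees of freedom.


Step 1: Rank x and y separately (midranks; no ties here).
rank(x): 13->7, 3->2, 8->5, 14->8, 1->1, 11->6, 7->4, 5->3, 17->9
rank(y): 16->8, 9->5, 1->1, 7->4, 18->9, 5->3, 15->7, 2->2, 10->6
Step 2: d_i = R_x(i) - R_y(i); compute d_i^2.
  (7-8)^2=1, (2-5)^2=9, (5-1)^2=16, (8-4)^2=16, (1-9)^2=64, (6-3)^2=9, (4-7)^2=9, (3-2)^2=1, (9-6)^2=9
sum(d^2) = 134.
Step 3: rho = 1 - 6*134 / (9*(9^2 - 1)) = 1 - 804/720 = -0.116667.
Step 4: Under H0, t = rho * sqrt((n-2)/(1-rho^2)) = -0.3108 ~ t(7).
Step 5: Two-sided p-value from the t-distribution with 7 df = 0.765008.
Step 6: alpha = 0.05. fail to reject H0.

rho = -0.1167, p = 0.765008, fail to reject H0 at alpha = 0.05.


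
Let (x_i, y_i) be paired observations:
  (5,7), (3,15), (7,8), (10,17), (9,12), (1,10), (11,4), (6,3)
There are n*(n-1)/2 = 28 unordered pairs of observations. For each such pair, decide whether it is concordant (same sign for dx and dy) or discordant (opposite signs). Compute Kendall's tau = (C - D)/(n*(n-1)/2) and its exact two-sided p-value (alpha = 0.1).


Step 1: Enumerate the 28 unordered pairs (i,j) with i<j and classify each by sign(x_j-x_i) * sign(y_j-y_i).
  (1,2):dx=-2,dy=+8->D; (1,3):dx=+2,dy=+1->C; (1,4):dx=+5,dy=+10->C; (1,5):dx=+4,dy=+5->C
  (1,6):dx=-4,dy=+3->D; (1,7):dx=+6,dy=-3->D; (1,8):dx=+1,dy=-4->D; (2,3):dx=+4,dy=-7->D
  (2,4):dx=+7,dy=+2->C; (2,5):dx=+6,dy=-3->D; (2,6):dx=-2,dy=-5->C; (2,7):dx=+8,dy=-11->D
  (2,8):dx=+3,dy=-12->D; (3,4):dx=+3,dy=+9->C; (3,5):dx=+2,dy=+4->C; (3,6):dx=-6,dy=+2->D
  (3,7):dx=+4,dy=-4->D; (3,8):dx=-1,dy=-5->C; (4,5):dx=-1,dy=-5->C; (4,6):dx=-9,dy=-7->C
  (4,7):dx=+1,dy=-13->D; (4,8):dx=-4,dy=-14->C; (5,6):dx=-8,dy=-2->C; (5,7):dx=+2,dy=-8->D
  (5,8):dx=-3,dy=-9->C; (6,7):dx=+10,dy=-6->D; (6,8):dx=+5,dy=-7->D; (7,8):dx=-5,dy=-1->C
Step 2: C = 14, D = 14, total pairs = 28.
Step 3: tau = (C - D)/(n(n-1)/2) = (14 - 14)/28 = 0.000000.
Step 4: Exact two-sided p-value (enumerate n! = 40320 permutations of y under H0): p = 1.000000.
Step 5: alpha = 0.1. fail to reject H0.

tau_b = 0.0000 (C=14, D=14), p = 1.000000, fail to reject H0.


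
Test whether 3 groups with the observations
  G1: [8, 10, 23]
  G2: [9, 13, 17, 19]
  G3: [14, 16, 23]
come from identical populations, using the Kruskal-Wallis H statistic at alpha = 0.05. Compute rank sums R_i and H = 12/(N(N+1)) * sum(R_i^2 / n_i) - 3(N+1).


Step 1: Combine all N = 10 observations and assign midranks.
sorted (value, group, rank): (8,G1,1), (9,G2,2), (10,G1,3), (13,G2,4), (14,G3,5), (16,G3,6), (17,G2,7), (19,G2,8), (23,G1,9.5), (23,G3,9.5)
Step 2: Sum ranks within each group.
R_1 = 13.5 (n_1 = 3)
R_2 = 21 (n_2 = 4)
R_3 = 20.5 (n_3 = 3)
Step 3: H = 12/(N(N+1)) * sum(R_i^2/n_i) - 3(N+1)
     = 12/(10*11) * (13.5^2/3 + 21^2/4 + 20.5^2/3) - 3*11
     = 0.109091 * 311.083 - 33
     = 0.936364.
Step 4: Ties present; correction factor C = 1 - 6/(10^3 - 10) = 0.993939. Corrected H = 0.936364 / 0.993939 = 0.942073.
Step 5: Under H0, H ~ chi^2(2); p-value = 0.624355.
Step 6: alpha = 0.05. fail to reject H0.

H = 0.9421, df = 2, p = 0.624355, fail to reject H0.


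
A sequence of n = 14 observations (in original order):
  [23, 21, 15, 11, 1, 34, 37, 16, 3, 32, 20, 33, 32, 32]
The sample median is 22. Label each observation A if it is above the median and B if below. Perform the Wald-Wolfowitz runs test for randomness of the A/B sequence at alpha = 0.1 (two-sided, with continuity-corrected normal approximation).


Step 1: Compute median = 22; label A = above, B = below.
Labels in order: ABBBBAABBABAAA  (n_A = 7, n_B = 7)
Step 2: Count runs R = 7.
Step 3: Under H0 (random ordering), E[R] = 2*n_A*n_B/(n_A+n_B) + 1 = 2*7*7/14 + 1 = 8.0000.
        Var[R] = 2*n_A*n_B*(2*n_A*n_B - n_A - n_B) / ((n_A+n_B)^2 * (n_A+n_B-1)) = 8232/2548 = 3.2308.
        SD[R] = 1.7974.
Step 4: Continuity-corrected z = (R + 0.5 - E[R]) / SD[R] = (7 + 0.5 - 8.0000) / 1.7974 = -0.2782.
Step 5: Two-sided p-value via normal approximation = 2*(1 - Phi(|z|)) = 0.780879.
Step 6: alpha = 0.1. fail to reject H0.

R = 7, z = -0.2782, p = 0.780879, fail to reject H0.


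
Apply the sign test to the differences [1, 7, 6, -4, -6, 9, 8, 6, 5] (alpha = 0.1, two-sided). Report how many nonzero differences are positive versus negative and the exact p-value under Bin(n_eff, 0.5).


Step 1: Discard zero differences. Original n = 9; n_eff = number of nonzero differences = 9.
Nonzero differences (with sign): +1, +7, +6, -4, -6, +9, +8, +6, +5
Step 2: Count signs: positive = 7, negative = 2.
Step 3: Under H0: P(positive) = 0.5, so the number of positives S ~ Bin(9, 0.5).
Step 4: Two-sided exact p-value = sum of Bin(9,0.5) probabilities at or below the observed probability = 0.179688.
Step 5: alpha = 0.1. fail to reject H0.

n_eff = 9, pos = 7, neg = 2, p = 0.179688, fail to reject H0.
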